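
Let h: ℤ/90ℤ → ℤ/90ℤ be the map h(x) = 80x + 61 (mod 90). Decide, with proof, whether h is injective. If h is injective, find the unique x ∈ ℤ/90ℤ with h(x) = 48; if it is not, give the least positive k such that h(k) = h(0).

Recall that h is injective when h(u) = h(v) forces u = v.
We have gcd(80, 90) = 10 > 1. Taking u = 0 and v = 9: h(0) = 61 and h(9) = 80·9 + 61 = 781 ≡ 61 (mod 90).
So h(0) = h(9) while 0 ≠ 9, thus h is not injective.
Since h is not injective, we find the least positive k with h(k) = h(0): this means 80k ≡ 0 (mod 90), i.e. 90 ∣ 80k. Since gcd(80, 90) = 10, dividing through by 10 this holds exactly when 9 ∣ 8k, and as gcd(8, 9) = 1, exactly when 9 ∣ k.
The smallest positive such k is 9.

9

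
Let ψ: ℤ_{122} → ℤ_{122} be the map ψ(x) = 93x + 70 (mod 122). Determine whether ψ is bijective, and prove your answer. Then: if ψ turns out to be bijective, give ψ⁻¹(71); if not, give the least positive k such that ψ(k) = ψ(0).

Suppose ψ(x_1) = ψ(x_2) in ℤ_{122}. Then 93x_1 + 70 ≡ 93x_2 + 70 (mod 122), hence 93(x_1 − x_2) ≡ 0 (mod 122).
Since gcd(93, 122) = 1, 93 is invertible modulo 122, so x_1 − x_2 ≡ 0 (mod 122), i.e. x_1 = x_2.
We now compute 93⁻¹ mod 122 explicitly. Euclid's algorithm: 122 = 1·93 + 29, 93 = 3·29 + 6, 29 = 4·6 + 5, 6 = 1·5 + 1; back-substituting gives 1 = 21·93 − 16·122, so 93⁻¹ ≡ 21 (mod 122).
For any y ∈ ℤ_{122}, x = 21(y − 70) mod 122 satisfies ψ(x) = 93·21(y − 70) + 70 ≡ y (since 93·21 ≡ 1 mod 122). So every y has a preimage.
So ψ is bijective.
Since ψ is bijective, we find ψ⁻¹(71): we need 93x ≡ 71 − 70 ≡ 1 (mod 122). Using 93⁻¹ = 21: x ≡ 21·1 = 21, so x = 21.
Check: ψ(21) = 93·21 + 70 = 2023 = 16·122 + 71 ≡ 71 (mod 122).

21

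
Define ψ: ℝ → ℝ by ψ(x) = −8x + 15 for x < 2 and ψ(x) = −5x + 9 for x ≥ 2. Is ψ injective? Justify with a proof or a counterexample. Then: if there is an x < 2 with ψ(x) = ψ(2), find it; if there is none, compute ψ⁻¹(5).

Both pieces are strictly decreasing (slopes −8 and −5), so each is injective on its own interval.
The left piece maps (−∞, 2) onto (−1, ∞); the right piece maps [2, ∞) onto (−∞, −1].
These images are disjoint, so no value is attained by both pieces. So ψ is injective.
Because the two images are disjoint, no x < 2 has ψ(x) = ψ(2), so we compute ψ⁻¹(5): 5 lies in (−1, ∞), so solve −8x + 15 = 5: x = (5 − 15)/(−8) = 5/4.

5/4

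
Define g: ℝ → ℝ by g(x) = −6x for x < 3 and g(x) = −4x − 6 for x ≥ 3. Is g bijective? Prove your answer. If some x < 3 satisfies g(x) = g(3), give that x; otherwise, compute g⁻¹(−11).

Both pieces are strictly decreasing (slopes −6 and −4), so each is injective on its own interval.
The left piece maps (−∞, 3) onto (−18, ∞); the right piece maps [3, ∞) onto (−∞, −18].
Since −18 = −18, the images partition ℝ: g is injective and surjective, hence bijective.
Because the two images are disjoint, no x < 3 has g(x) = g(3), so we compute g⁻¹(−11): −11 lies in (−18, ∞), so solve −6x = −11: x = (−11 − 0)/(−6) = 11/6.

11/6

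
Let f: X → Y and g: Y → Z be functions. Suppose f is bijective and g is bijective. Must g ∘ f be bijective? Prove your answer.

bijective

Injectivity: if g(f(s)) = g(f(t)) then f(s) = f(t) (g injective) so s = t (f injective).
Surjectivity: for c ∈ Z pick b with g(b) = c, then a with f(a) = b; then (g ∘ f)(a) = c.
Hence g ∘ f is bijective.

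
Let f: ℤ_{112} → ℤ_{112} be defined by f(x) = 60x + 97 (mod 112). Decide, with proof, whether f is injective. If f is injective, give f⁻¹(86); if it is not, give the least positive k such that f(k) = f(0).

We have gcd(60, 112) = 4 > 1. Taking a = 0 and b = 28: f(0) = 97 and f(28) = 60·28 + 97 = 1777 ≡ 97 (mod 112).
So f(0) = f(28) while 0 ≠ 28, hence f is not injective.
Since f is not injective, we find the least positive k with f(k) = f(0): this means 60k ≡ 0 (mod 112), i.e. 112 ∣ 60k. Since gcd(60, 112) = 4, dividing through by 4 this holds exactly when 28 ∣ 15k, and as gcd(15, 28) = 1, exactly when 28 ∣ k.
The smallest positive such k is 28.

28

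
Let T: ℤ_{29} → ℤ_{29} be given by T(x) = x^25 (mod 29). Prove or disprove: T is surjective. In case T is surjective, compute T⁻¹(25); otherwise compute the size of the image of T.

Since 29 is prime, the nonzero elements of ℤ_{29} form a cyclic group of order 28.
As gcd(25, 28) = 1, raising to the 25th power is a bijection on this group: if s^25 ≡ t^25 then (st^{−1})^25 = 1, and the only element of order dividing gcd(25, 28) = 1 is 1, so s = t.
With T(0) = 0 this makes T injective on all of ℤ_{29}, hence bijective (finite equal-size domain and codomain). In particular T is surjective.
Since T is surjective, we find the preimage of 25. The inverse of x ↦ x^25 on (ℤ_{29})^× is x ↦ x^9, because 25·9 = 225 = 8·28 + 1 ≡ 1 (mod 28) and x^{28} = 1 for x ≠ 0 (Fermat). So T⁻¹(25) = 25^9 mod 29.
Repeated squaring mod 29: 25^1 ≡ 25, 25^2 ≡ 25² = 625 ≡ 16, 25^4 ≡ 16² = 256 ≡ 24, 25^8 ≡ 24² = 576 ≡ 25. Since 9 = 8 + 1, 25^9 ≡ 25·25: 25·25 = 625 ≡ 16. So 25^9 ≡ 16 (mod 29).
Hence T⁻¹(25) = 16.

16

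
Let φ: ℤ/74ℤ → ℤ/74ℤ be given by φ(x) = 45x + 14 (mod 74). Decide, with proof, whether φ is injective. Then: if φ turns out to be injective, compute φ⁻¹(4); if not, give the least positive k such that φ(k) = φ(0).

8

If φ(s) = φ(t), then 45s ≡ 45t (mod 74). Because gcd(45, 74) = 1, we may cancel 45 to get s ≡ t (mod 74).
So φ is injective.
We now compute 45⁻¹ mod 74 explicitly. Euclid's algorithm: 74 = 1·45 + 29, 45 = 1·29 + 16, 29 = 1·16 + 13, 16 = 1·13 + 3, 13 = 4·3 + 1; back-substituting gives 1 = 51·45 − 31·74, so 45⁻¹ ≡ 51 (mod 74).
Since φ is injective, we find φ⁻¹(4): we need 45x ≡ 4 − 14 ≡ 64 (mod 74). Using 45⁻¹ = 51: x ≡ 51·64 = 3264 = 44·74 + 8, so x = 8.
Check: φ(8) = 45·8 + 14 = 374 = 5·74 + 4 ≡ 4 (mod 74).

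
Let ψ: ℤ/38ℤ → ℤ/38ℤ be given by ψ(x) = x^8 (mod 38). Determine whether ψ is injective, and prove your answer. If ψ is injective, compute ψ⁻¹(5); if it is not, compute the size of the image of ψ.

20

ψ(18): Repeated squaring mod 38: 18^1 ≡ 18, 18^2 ≡ 18² = 324 ≡ 20, 18^4 ≡ 20² = 400 ≡ 20, 18^8 ≡ 20² = 400 ≡ 20. So 18^8 ≡ 20 (mod 38).
ψ(20): Repeated squaring mod 38: 20^1 ≡ 20, 20^2 ≡ 20² = 400 ≡ 20, 20^4 ≡ 20² = 400 ≡ 20, 20^8 ≡ 20² = 400 ≡ 20. So 20^8 ≡ 20 (mod 38).
So ψ(18) = ψ(20) = 20 while 18 ≠ 20, hence ψ is not injective.
Since ψ is not injective, we determine |image(ψ)|. Computing x^8 mod 38 for each x (by repeated squaring, reducing mod 38 at every step), the values ψ(0), ψ(1), …, ψ(37) are: 0, 1, 28, 25, 24, 23, 16, 11, 26, 17, 36, 7, 30, 35, 4, 5, 6, 9, 20, 19, 20, 9, 6, 5, 4, 35, 30, 7, 36, 17, 26, 11, 16, 23, 24, 25, 28, 1.
The distinct values are {0, 1, 4, 5, 6, 7, 9, 11, 16, 17, 19, 20, 23, 24, 25, 26, 28, 30, 35, 36}; there are 20 of them.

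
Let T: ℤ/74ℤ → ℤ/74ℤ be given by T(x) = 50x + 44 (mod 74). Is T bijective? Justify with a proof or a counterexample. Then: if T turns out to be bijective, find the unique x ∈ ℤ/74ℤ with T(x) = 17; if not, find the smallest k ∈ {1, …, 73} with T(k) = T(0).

Recall: T is injective if T(s) = T(t) implies s = t.
We have gcd(50, 74) = 2 > 1. Taking s = 0 and t = 37: T(0) = 44 and T(37) = 50·37 + 44 = 1894 ≡ 44 (mod 74).
So T(0) = T(37) while 0 ≠ 37, therefore T is not injective, hence not bijective.
Since T is not bijective, we find the least positive k with T(k) = T(0): this means 50k ≡ 0 (mod 74), i.e. 74 ∣ 50k. Since gcd(50, 74) = 2, dividing through by 2 this holds exactly when 37 ∣ 25k, and as gcd(25, 37) = 1, exactly when 37 ∣ k.
The smallest positive such k is 37.

37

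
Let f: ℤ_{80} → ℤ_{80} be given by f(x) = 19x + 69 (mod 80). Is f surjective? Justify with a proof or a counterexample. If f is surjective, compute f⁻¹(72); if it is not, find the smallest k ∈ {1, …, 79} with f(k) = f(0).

Since gcd(19, 80) = 1, 19 is invertible modulo 80. Euclid's algorithm: 80 = 4·19 + 4, 19 = 4·4 + 3, 4 = 1·3 + 1; back-substituting gives 1 = 59·19 − 14·80, so 19⁻¹ ≡ 59 (mod 80).
For any y ∈ ℤ_{80}, x = 59(y − 69) mod 80 satisfies f(x) = 19·59(y − 69) + 69 ≡ y (since 19·59 ≡ 1 mod 80). So every y has a preimage.
Hence f is surjective.
Since f is surjective, we find f⁻¹(72): we need 19x ≡ 72 − 69 ≡ 3 (mod 80). Using 19⁻¹ = 59: x ≡ 59·3 = 177 = 2·80 + 17, so x = 17.
Check: f(17) = 19·17 + 69 = 392 = 4·80 + 72 ≡ 72 (mod 80).

17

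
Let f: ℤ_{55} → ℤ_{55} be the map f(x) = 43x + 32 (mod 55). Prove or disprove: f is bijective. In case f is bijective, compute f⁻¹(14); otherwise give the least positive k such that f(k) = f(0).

29

If f(x_1) = f(x_2), then 43x_1 ≡ 43x_2 (mod 55). Because gcd(43, 55) = 1, we may cancel 43 to get x_1 ≡ x_2 (mod 55).
We now compute 43⁻¹ mod 55 explicitly. Euclid's algorithm: 55 = 1·43 + 12, 43 = 3·12 + 7, 12 = 1·7 + 5, 7 = 1·5 + 2, 5 = 2·2 + 1; back-substituting gives 1 = 32·43 − 25·55, so 43⁻¹ ≡ 32 (mod 55).
Then y ↦ 32(y − 32) is a two-sided inverse to f, so every y ∈ ℤ_{55} has a preimage.
Therefore f is bijective.
Since f is bijective, we find f⁻¹(14): we need 43x ≡ 14 − 32 ≡ 37 (mod 55). Using 43⁻¹ = 32: x ≡ 32·37 = 1184 = 21·55 + 29, so x = 29.
Check: f(29) = 43·29 + 32 = 1279 = 23·55 + 14 ≡ 14 (mod 55).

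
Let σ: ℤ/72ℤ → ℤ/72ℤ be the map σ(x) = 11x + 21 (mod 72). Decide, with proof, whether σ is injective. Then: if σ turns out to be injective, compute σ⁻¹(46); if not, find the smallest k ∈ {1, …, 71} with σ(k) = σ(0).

Recall that σ is injective when σ(u) = σ(v) forces u = v.
If σ(u) = σ(v), then 11u ≡ 11v (mod 72). Because gcd(11, 72) = 1, we may cancel 11 to get u ≡ v (mod 72).
So σ is injective.
We now compute 11⁻¹ mod 72 explicitly. Euclid's algorithm: 72 = 6·11 + 6, 11 = 1·6 + 5, 6 = 1·5 + 1; back-substituting gives 1 = 59·11 − 9·72, so 11⁻¹ ≡ 59 (mod 72).
Since σ is injective, we compute σ⁻¹(46): solve 11x + 21 ≡ 46 (mod 72), i.e. 11x ≡ 25 (mod 72).
Multiplying by 11⁻¹ = 59 gives x ≡ 59·25 = 1475 = 20·72 + 35 ≡ 35 (mod 72).
Check: σ(35) = 11·35 + 21 = 406 = 5·72 + 46 ≡ 46 (mod 72).

35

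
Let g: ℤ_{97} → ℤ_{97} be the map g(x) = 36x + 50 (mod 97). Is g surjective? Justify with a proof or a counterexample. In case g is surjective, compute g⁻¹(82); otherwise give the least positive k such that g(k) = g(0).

44

Recall that surjectivity means every element of the codomain has a preimage under g.
Since gcd(36, 97) = 1, 36 is invertible modulo 97. Euclid's algorithm: 97 = 2·36 + 25, 36 = 1·25 + 11, 25 = 2·11 + 3, 11 = 3·3 + 2, 3 = 1·2 + 1; back-substituting gives 1 = 62·36 − 23·97, so 36⁻¹ ≡ 62 (mod 97).
Then y ↦ 62(y − 50) is a two-sided inverse to g, so every y ∈ ℤ_{97} has a preimage.
So g is surjective.
Since g is surjective, we compute g⁻¹(82): solve 36x + 50 ≡ 82 (mod 97), i.e. 36x ≡ 32 (mod 97).
Multiplying by 36⁻¹ = 62 gives x ≡ 62·32 = 1984 = 20·97 + 44 ≡ 44 (mod 97).
Check: g(44) = 36·44 + 50 = 1634 = 16·97 + 82 ≡ 82 (mod 97).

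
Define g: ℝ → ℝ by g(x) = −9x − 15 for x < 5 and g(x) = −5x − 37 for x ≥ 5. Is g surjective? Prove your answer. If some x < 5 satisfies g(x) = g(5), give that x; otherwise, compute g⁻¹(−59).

44/9

Both pieces are strictly decreasing (slopes −9 and −5), so each is injective on its own interval.
The left piece maps (−∞, 5) onto (−60, ∞); the right piece maps [5, ∞) onto (−∞, −62].
The union (−60, ∞) ∪ (−∞, −62] omits the interval between −60 and −62; in particular −60 has no preimage. So g is not surjective.
Because the two images are disjoint, no x < 5 has g(x) = g(5), so we compute g⁻¹(−59): −59 lies in (−60, ∞), so solve −9x − 15 = −59: x = (−59 + 15)/(−9) = 44/9.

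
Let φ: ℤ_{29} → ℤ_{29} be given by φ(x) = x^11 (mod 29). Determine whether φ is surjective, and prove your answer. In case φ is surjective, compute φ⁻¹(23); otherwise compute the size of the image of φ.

Since 29 is prime, the nonzero elements of ℤ_{29} form a cyclic group of order 28.
As gcd(11, 28) = 1, raising to the 11th power is a bijection on this group: if x_1^11 ≡ x_2^11 then (x_1x_2^{−1})^11 = 1, and the only element of order dividing gcd(11, 28) = 1 is 1, so x_1 = x_2.
With φ(0) = 0 this makes φ injective on all of ℤ_{29}, hence bijective (finite equal-size domain and codomain). In particular φ is surjective.
Since φ is surjective, we find the preimage of 23. The inverse of x ↦ x^11 on (ℤ_{29})^× is x ↦ x^23, because 11·23 = 253 = 9·28 + 1 ≡ 1 (mod 28) and x^{28} = 1 for x ≠ 0 (Fermat). So φ⁻¹(23) = 23^23 mod 29.
Repeated squaring mod 29: 23^1 ≡ 23, 23^2 ≡ 23² = 529 ≡ 7, 23^4 ≡ 7² = 49 ≡ 20, 23^8 ≡ 20² = 400 ≡ 23, 23^16 ≡ 23² = 529 ≡ 7. Since 23 = 16 + 4 + 2 + 1, 23^23 ≡ 7·20·7·23: 7·20 = 140 ≡ 24, then 24·7 = 168 ≡ 23, then 23·23 = 529 ≡ 7. So 23^23 ≡ 7 (mod 29).
Hence φ⁻¹(23) = 7.

7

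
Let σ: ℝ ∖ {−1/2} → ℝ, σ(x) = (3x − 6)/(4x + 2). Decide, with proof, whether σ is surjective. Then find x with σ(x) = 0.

If σ(x) = 3/4, cross-multiplying gives 4(3x − 6) = 3(4x + 2), which simplifies to −24 = 6 — false.  So 3/4 has no preimage and σ is not surjective.
Solving σ(x) = 0: cross-multiplying gives 3x − 6 = 0(4x + 2), which rearranges to 3x = 6, so x = 2.

2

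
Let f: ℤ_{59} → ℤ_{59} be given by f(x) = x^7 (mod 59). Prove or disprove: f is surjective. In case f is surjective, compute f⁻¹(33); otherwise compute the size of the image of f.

Since 59 is prime, the nonzero elements of ℤ_{59} form a cyclic group of order 58.
As gcd(7, 58) = 1, raising to the 7th power is a bijection on this group: if a^7 ≡ b^7 then (ab^{−1})^7 = 1, and the only element of order dividing gcd(7, 58) = 1 is 1, so a = b.
With f(0) = 0 this makes f injective on all of ℤ_{59}, hence bijective (finite equal-size domain and codomain). In particular f is surjective.
Since f is surjective, we find the preimage of 33. The inverse of x ↦ x^7 on (ℤ_{59})^× is x ↦ x^25, because 7·25 = 175 = 3·58 + 1 ≡ 1 (mod 58) and x^{58} = 1 for x ≠ 0 (Fermat). So f⁻¹(33) = 33^25 mod 59.
Repeated squaring mod 59: 33^1 ≡ 33, 33^2 ≡ 33² = 1089 ≡ 27, 33^4 ≡ 27² = 729 ≡ 21, 33^8 ≡ 21² = 441 ≡ 28, 33^16 ≡ 28² = 784 ≡ 17. Since 25 = 16 + 8 + 1, 33^25 ≡ 17·28·33: 17·28 = 476 ≡ 4, then 4·33 = 132 ≡ 14. So 33^25 ≡ 14 (mod 59).
Hence f⁻¹(33) = 14.

14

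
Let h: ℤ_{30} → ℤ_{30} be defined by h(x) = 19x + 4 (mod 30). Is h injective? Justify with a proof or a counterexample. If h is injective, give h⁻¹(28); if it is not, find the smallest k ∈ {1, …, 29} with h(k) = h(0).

6

Suppose h(u) = h(v) in ℤ_{30}. Then 19u + 4 ≡ 19v + 4 (mod 30), so 19(u − v) ≡ 0 (mod 30).
Since gcd(19, 30) = 1, 19 is invertible modulo 30, so u − v ≡ 0 (mod 30), i.e. u = v.
So h is injective.
We now compute 19⁻¹ mod 30 explicitly. Euclid's algorithm: 30 = 1·19 + 11, 19 = 1·11 + 8, 11 = 1·8 + 3, 8 = 2·3 + 2, 3 = 1·2 + 1; back-substituting gives 1 = 19·19 − 12·30, so 19⁻¹ ≡ 19 (mod 30).
Since h is injective, we compute h⁻¹(28): solve 19x + 4 ≡ 28 (mod 30), i.e. 19x ≡ 24 (mod 30).
Multiplying by 19⁻¹ = 19 gives x ≡ 19·24 = 456 = 15·30 + 6 ≡ 6 (mod 30).
Check: h(6) = 19·6 + 4 = 118 = 3·30 + 28 ≡ 28 (mod 30).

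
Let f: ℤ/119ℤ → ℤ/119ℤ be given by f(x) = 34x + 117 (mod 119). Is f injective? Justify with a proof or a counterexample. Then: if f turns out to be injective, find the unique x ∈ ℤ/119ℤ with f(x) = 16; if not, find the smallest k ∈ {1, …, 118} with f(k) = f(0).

Recall: f is injective when f(u) = f(v) forces u = v.
We have gcd(34, 119) = 17 > 1. Taking u = 0 and v = 7: f(0) = 117 and f(7) = 34·7 + 117 = 355 ≡ 117 (mod 119).
So f(0) = f(7) while 0 ≠ 7, hence f is not injective.
Since f is not injective, we find the least positive k with f(k) = f(0): this means 34k ≡ 0 (mod 119), i.e. 119 ∣ 34k. Since gcd(34, 119) = 17, dividing through by 17 this holds exactly when 7 ∣ 2k, and as gcd(2, 7) = 1, exactly when 7 ∣ k.
The smallest positive such k is 7.

7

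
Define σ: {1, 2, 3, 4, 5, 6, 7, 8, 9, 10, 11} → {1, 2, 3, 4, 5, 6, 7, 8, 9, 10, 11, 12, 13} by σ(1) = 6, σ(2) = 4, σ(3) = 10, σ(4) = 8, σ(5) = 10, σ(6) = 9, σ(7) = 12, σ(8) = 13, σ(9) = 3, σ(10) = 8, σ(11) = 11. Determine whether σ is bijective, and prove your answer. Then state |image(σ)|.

9

σ(3) = 10 = σ(5) with 3 ≠ 5, so σ is not injective, hence not bijective.
The image of σ is {3, 4, 6, 8, 9, 10, 11, 12, 13}, which has 9 elements.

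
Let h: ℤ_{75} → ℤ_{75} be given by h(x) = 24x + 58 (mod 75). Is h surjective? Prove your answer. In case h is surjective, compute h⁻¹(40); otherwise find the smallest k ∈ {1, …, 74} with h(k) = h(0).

Recall: h is surjective if every y in the codomain equals h(x) for some x in the domain.
Since gcd(24, 75) = 3, we have 24x ≡ 0 (mod 3) for all x, so h(x) ≡ 1 (mod 3).
But 0 ≢ 1 (mod 3), so 0 ∈ ℤ_{75} has no preimage. Therefore h is not surjective.
Since h is not surjective, we find the least positive k with h(k) = h(0): this means 24k ≡ 0 (mod 75), i.e. 75 ∣ 24k. Since gcd(24, 75) = 3, dividing through by 3 this holds exactly when 25 ∣ 8k, and as gcd(8, 25) = 1, exactly when 25 ∣ k.
The smallest positive such k is 25.

25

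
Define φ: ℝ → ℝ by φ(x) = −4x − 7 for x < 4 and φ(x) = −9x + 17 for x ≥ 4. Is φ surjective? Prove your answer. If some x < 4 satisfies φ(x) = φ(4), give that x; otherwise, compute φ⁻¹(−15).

Both pieces are strictly decreasing (slopes −4 and −9), so each is injective on its own interval.
The left piece maps (−∞, 4) onto (−23, ∞); the right piece maps [4, ∞) onto (−∞, −19].
The union (−23, ∞) ∪ (−∞, −19] covers ℝ, so φ is surjective.
For the follow-up: the images overlap, so an x < 4 with φ(x) = φ(4) exists. φ(4) = −19; solving −4x − 7 = −19 for x < 4 gives x = (−19 + 7)/(−4) = 3.

3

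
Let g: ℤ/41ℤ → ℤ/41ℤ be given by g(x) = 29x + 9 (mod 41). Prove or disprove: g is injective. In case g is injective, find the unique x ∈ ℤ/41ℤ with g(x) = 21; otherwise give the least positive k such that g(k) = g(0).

40

Suppose g(a) = g(b) in ℤ/41ℤ. Then 29a + 9 ≡ 29b + 9 (mod 41), therefore 29(a − b) ≡ 0 (mod 41).
Since gcd(29, 41) = 1, 29 is invertible modulo 41, therefore a − b ≡ 0 (mod 41), i.e. a = b.
Therefore g is injective.
We now compute 29⁻¹ mod 41 explicitly. Euclid's algorithm: 41 = 1·29 + 12, 29 = 2·12 + 5, 12 = 2·5 + 2, 5 = 2·2 + 1; back-substituting gives 1 = 17·29 − 12·41, so 29⁻¹ ≡ 17 (mod 41).
Since g is injective, we find g⁻¹(21): we need 29x ≡ 21 − 9 ≡ 12 (mod 41). Using 29⁻¹ = 17: x ≡ 17·12 = 204 = 4·41 + 40, so x = 40.
Check: g(40) = 29·40 + 9 = 1169 = 28·41 + 21 ≡ 21 (mod 41).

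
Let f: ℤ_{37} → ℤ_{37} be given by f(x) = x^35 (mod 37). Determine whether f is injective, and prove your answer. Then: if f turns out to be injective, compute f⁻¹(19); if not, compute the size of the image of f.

Since 37 is prime, the nonzero elements of ℤ_{37} form a cyclic group of order 36.
As gcd(35, 36) = 1, raising to the 35th power is a bijection on this group: if a^35 ≡ b^35 then (ab^{−1})^35 = 1, and the only element of order dividing gcd(35, 36) = 1 is 1, so a = b.
With f(0) = 0 this makes f injective on all of ℤ_{37}, hence bijective (finite equal-size domain and codomain). In particular f is injective.
Since f is injective, we find the preimage of 19. The inverse of x ↦ x^35 on (ℤ_{37})^× is x ↦ x^35, because 35·35 = 1225 = 34·36 + 1 ≡ 1 (mod 36) and x^{36} = 1 for x ≠ 0 (Fermat). So f⁻¹(19) = 19^35 mod 37.
Repeated squaring mod 37: 19^1 ≡ 19, 19^2 ≡ 19² = 361 ≡ 28, 19^4 ≡ 28² = 784 ≡ 7, 19^8 ≡ 7² = 49 ≡ 12, 19^16 ≡ 12² = 144 ≡ 33, 19^32 ≡ 33² = 1089 ≡ 16. Since 35 = 32 + 2 + 1, 19^35 ≡ 16·28·19: 16·28 = 448 ≡ 4, then 4·19 = 76 ≡ 2. So 19^35 ≡ 2 (mod 37).
Hence f⁻¹(19) = 2.

2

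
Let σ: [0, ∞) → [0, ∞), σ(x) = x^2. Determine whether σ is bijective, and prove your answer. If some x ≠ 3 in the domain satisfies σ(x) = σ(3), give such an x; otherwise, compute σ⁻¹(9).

3

On [0, ∞), x ↦ x^2 is strictly increasing (injective) and for any y ∈ [0, ∞) the 2nd root y^{1/2} lies in [0, ∞) (surjective). So σ is bijective.
Since x ↦ x^2 is strictly increasing on [0, ∞), it is injective there, so no x ≠ 3 in the domain has σ(x) = σ(3). We therefore compute σ⁻¹(9) = 9^{1/2} = 3 (indeed 3^2 = 9).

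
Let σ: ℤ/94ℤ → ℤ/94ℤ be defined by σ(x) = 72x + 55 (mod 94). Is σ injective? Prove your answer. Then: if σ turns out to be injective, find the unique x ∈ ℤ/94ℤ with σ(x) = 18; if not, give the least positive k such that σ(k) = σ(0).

We have gcd(72, 94) = 2 > 1. Taking u = 0 and v = 47: σ(0) = 55 and σ(47) = 72·47 + 55 = 3439 ≡ 55 (mod 94).
So σ(0) = σ(47) while 0 ≠ 47, thus σ is not injective.
Since σ is not injective, we find the least positive k with σ(k) = σ(0): this means 72k ≡ 0 (mod 94), i.e. 94 ∣ 72k. Since gcd(72, 94) = 2, dividing through by 2 this holds exactly when 47 ∣ 36k, and as gcd(36, 47) = 1, exactly when 47 ∣ k.
The smallest positive such k is 47.

47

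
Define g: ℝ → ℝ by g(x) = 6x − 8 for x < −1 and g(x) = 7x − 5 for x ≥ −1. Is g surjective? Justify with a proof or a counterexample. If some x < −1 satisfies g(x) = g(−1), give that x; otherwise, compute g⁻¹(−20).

-2

Both pieces are strictly increasing (slopes 6 and 7), so each is injective on its own interval.
The left piece maps (−∞, −1) onto (−∞, −14); the right piece maps [−1, ∞) onto [−12, ∞).
The union (−∞, −14) ∪ [−12, ∞) omits the interval between −14 and −12; in particular −14 has no preimage. So g is not surjective.
Because the two images are disjoint, no x < −1 has g(x) = g(−1), so we compute g⁻¹(−20): −20 lies in (−∞, −14), so solve 6x − 8 = −20: x = (−20 + 8)/6 = −2.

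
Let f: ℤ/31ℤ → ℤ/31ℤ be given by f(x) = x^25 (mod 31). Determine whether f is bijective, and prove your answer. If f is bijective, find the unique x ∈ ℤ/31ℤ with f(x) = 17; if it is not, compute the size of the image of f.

7

f(1) = 1^25 = 1.
f(2): Repeated squaring mod 31: 2^1 ≡ 2, 2^2 ≡ 2² = 4, 2^4 ≡ 4² = 16, 2^8 ≡ 16² = 256 ≡ 8, 2^16 ≡ 8² = 64 ≡ 2. Since 25 = 16 + 8 + 1, 2^25 ≡ 2·8·2: 2·8 = 16, then 16·2 = 32 ≡ 1. So 2^25 ≡ 1 (mod 31).
So f(1) = f(2) = 1 while 1 ≠ 2, thus f is not injective, hence not bijective.
Since f is not bijective, we determine |image(f)|. Computing x^25 mod 31 for each x (by repeated squaring, reducing mod 31 at every step), the values f(0), f(1), …, f(30) are: 0, 1, 1, 6, 1, 5, 6, 25, 1, 5, 5, 26, 6, 26, 25, 30, 1, 6, 5, 25, 5, 26, 26, 30, 6, 25, 26, 30, 25, 30, 30.
The distinct values are {0, 1, 5, 6, 25, 26, 30}; there are 7 of them.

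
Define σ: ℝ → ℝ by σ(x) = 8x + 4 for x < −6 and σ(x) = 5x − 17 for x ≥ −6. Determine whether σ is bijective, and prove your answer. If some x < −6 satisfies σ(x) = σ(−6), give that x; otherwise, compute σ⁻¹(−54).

Both pieces are strictly increasing (slopes 8 and 5), so each is injective on its own interval.
The left piece maps (−∞, −6) onto (−∞, −44); the right piece maps [−6, ∞) onto [−47, ∞).
These images overlap. In particular σ(−6) = −47 (right piece), and solving 8x + 4 = −47 on the left piece gives x = −51/8 < −6.
So σ(−51/8) = σ(−6) with −51/8 ≠ −6, and σ is not injective, hence not bijective. This x = −51/8 is the requested value below −6.

-51/8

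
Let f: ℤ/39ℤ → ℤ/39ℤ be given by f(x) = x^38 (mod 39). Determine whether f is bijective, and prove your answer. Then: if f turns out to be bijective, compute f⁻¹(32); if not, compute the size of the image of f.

14

f(5): Repeated squaring mod 39: 5^1 ≡ 5, 5^2 ≡ 5² = 25, 5^4 ≡ 25² = 625 ≡ 1, 5^8 ≡ 1² = 1, 5^16 ≡ 1² = 1, 5^32 ≡ 1² = 1. Since 38 = 32 + 4 + 2, 5^38 ≡ 1·1·25: 1·1 = 1, then 1·25 = 25. So 5^38 ≡ 25 (mod 39).
f(8): Repeated squaring mod 39: 8^1 ≡ 8, 8^2 ≡ 8² = 64 ≡ 25, 8^4 ≡ 25² = 625 ≡ 1, 8^8 ≡ 1² = 1, 8^16 ≡ 1² = 1, 8^32 ≡ 1² = 1. Since 38 = 32 + 4 + 2, 8^38 ≡ 1·1·25: 1·1 = 1, then 1·25 = 25. So 8^38 ≡ 25 (mod 39).
So f(5) = f(8) = 25 while 5 ≠ 8, so f is not injective, hence not bijective.
Since f is not bijective, we determine |image(f)|. Computing x^38 mod 39 for each x (by repeated squaring, reducing mod 39 at every step), the values f(0), f(1), …, f(38) are: 0, 1, 4, 9, 16, 25, 36, 10, 25, 3, 22, 4, 27, 13, 1, 30, 22, 16, 12, 10, 10, 12, 16, 22, 30, 1, 13, 27, 4, 22, 3, 25, 10, 36, 25, 16, 9, 4, 1.
The distinct values are {0, 1, 3, 4, 9, 10, 12, 13, 16, 22, 25, 27, 30, 36}; there are 14 of them.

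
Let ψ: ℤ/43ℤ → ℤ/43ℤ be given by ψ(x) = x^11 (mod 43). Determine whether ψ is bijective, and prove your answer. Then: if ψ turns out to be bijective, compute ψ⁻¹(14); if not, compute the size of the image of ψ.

Since 43 is prime, the nonzero elements of ℤ/43ℤ form a cyclic group of order 42.
As gcd(11, 42) = 1, raising to the 11th power is a bijection on this group: if a^11 ≡ b^11 then (ab^{−1})^11 = 1, and the only element of order dividing gcd(11, 42) = 1 is 1, so a = b.
With ψ(0) = 0 this makes ψ injective on all of ℤ/43ℤ, hence bijective (finite equal-size domain and codomain). In particular ψ is bijective.
Since ψ is bijective, we find the preimage of 14. The inverse of x ↦ x^11 on (ℤ/43ℤ)^× is x ↦ x^23, because 11·23 = 253 = 6·42 + 1 ≡ 1 (mod 42) and x^{42} = 1 for x ≠ 0 (Fermat). So ψ⁻¹(14) = 14^23 mod 43.
Repeated squaring mod 43: 14^1 ≡ 14, 14^2 ≡ 14² = 196 ≡ 24, 14^4 ≡ 24² = 576 ≡ 17, 14^8 ≡ 17² = 289 ≡ 31, 14^16 ≡ 31² = 961 ≡ 15. Since 23 = 16 + 4 + 2 + 1, 14^23 ≡ 15·17·24·14: 15·17 = 255 ≡ 40, then 40·24 = 960 ≡ 14, then 14·14 = 196 ≡ 24. So 14^23 ≡ 24 (mod 43).
Hence ψ⁻¹(14) = 24.

24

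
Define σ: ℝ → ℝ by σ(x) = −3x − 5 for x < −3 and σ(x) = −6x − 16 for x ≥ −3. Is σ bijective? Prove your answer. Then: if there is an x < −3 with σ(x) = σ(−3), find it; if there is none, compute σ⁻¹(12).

Both pieces are strictly decreasing (slopes −3 and −6), so each is injective on its own interval.
The left piece maps (−∞, −3) onto (4, ∞); the right piece maps [−3, ∞) onto (−∞, 2].
The images leave a gap (4 has no preimage), so σ is not surjective, hence not bijective.
Because the two images are disjoint, no x < −3 has σ(x) = σ(−3), so we compute σ⁻¹(12): 12 lies in (4, ∞), so solve −3x − 5 = 12: x = (12 + 5)/(−3) = −17/3.

-17/3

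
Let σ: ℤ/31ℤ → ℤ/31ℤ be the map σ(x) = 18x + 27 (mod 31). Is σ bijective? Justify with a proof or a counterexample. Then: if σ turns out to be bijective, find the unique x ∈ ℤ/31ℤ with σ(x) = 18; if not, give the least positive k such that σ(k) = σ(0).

15

By definition, injectivity means: for all u, v in the domain, σ(u) = σ(v) implies u = v.
If σ(u) = σ(v), then 18u ≡ 18v (mod 31). Because gcd(18, 31) = 1, we may cancel 18 to get u ≡ v (mod 31).
We now compute 18⁻¹ mod 31 explicitly. Euclid's algorithm: 31 = 1·18 + 13, 18 = 1·13 + 5, 13 = 2·5 + 3, 5 = 1·3 + 2, 3 = 1·2 + 1; back-substituting gives 1 = 19·18 − 11·31, so 18⁻¹ ≡ 19 (mod 31).
For any y ∈ ℤ/31ℤ, x = 19(y − 27) mod 31 satisfies σ(x) = 18·19(y − 27) + 27 ≡ y (since 18·19 ≡ 1 mod 31). So every y has a preimage.
So σ is bijective.
Since σ is bijective, we find σ⁻¹(18): we need 18x ≡ 18 − 27 ≡ 22 (mod 31). Using 18⁻¹ = 19: x ≡ 19·22 = 418 = 13·31 + 15, so x = 15.
Check: σ(15) = 18·15 + 27 = 297 = 9·31 + 18 ≡ 18 (mod 31).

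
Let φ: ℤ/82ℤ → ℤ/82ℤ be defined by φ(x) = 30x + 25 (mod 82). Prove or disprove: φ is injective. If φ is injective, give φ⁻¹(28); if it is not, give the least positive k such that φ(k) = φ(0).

41

We have gcd(30, 82) = 2 > 1. Taking a = 0 and b = 41: φ(0) = 25 and φ(41) = 30·41 + 25 = 1255 ≡ 25 (mod 82).
So φ(0) = φ(41) while 0 ≠ 41, thus φ is not injective.
Since φ is not injective, we find the least positive k with φ(k) = φ(0): this means 30k ≡ 0 (mod 82), i.e. 82 ∣ 30k. Since gcd(30, 82) = 2, dividing through by 2 this holds exactly when 41 ∣ 15k, and as gcd(15, 41) = 1, exactly when 41 ∣ k.
The smallest positive such k is 41.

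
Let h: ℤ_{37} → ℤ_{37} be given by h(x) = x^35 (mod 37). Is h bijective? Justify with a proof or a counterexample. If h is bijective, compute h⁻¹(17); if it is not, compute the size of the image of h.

24

Since 37 is prime, the nonzero elements of ℤ_{37} form a cyclic group of order 36.
As gcd(35, 36) = 1, raising to the 35th power is a bijection on this group: if x_1^35 ≡ x_2^35 then (x_1x_2^{−1})^35 = 1, and the only element of order dividing gcd(35, 36) = 1 is 1, so x_1 = x_2.
With h(0) = 0 this makes h injective on all of ℤ_{37}, hence bijective (finite equal-size domain and codomain). In particular h is bijective.
Since h is bijective, we find the preimage of 17. The inverse of x ↦ x^35 on (ℤ_{37})^× is x ↦ x^35, because 35·35 = 1225 = 34·36 + 1 ≡ 1 (mod 36) and x^{36} = 1 for x ≠ 0 (Fermat). So h⁻¹(17) = 17^35 mod 37.
Repeated squaring mod 37: 17^1 ≡ 17, 17^2 ≡ 17² = 289 ≡ 30, 17^4 ≡ 30² = 900 ≡ 12, 17^8 ≡ 12² = 144 ≡ 33, 17^16 ≡ 33² = 1089 ≡ 16, 17^32 ≡ 16² = 256 ≡ 34. Since 35 = 32 + 2 + 1, 17^35 ≡ 34·30·17: 34·30 = 1020 ≡ 21, then 21·17 = 357 ≡ 24. So 17^35 ≡ 24 (mod 37).
Hence h⁻¹(17) = 24.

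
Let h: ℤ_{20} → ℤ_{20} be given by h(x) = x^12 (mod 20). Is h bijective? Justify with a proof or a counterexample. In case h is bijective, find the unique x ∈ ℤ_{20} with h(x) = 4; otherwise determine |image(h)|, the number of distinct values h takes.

4

h(1) = 1^12 = 1.
h(3): Repeated squaring mod 20: 3^1 ≡ 3, 3^2 ≡ 3² = 9, 3^4 ≡ 9² = 81 ≡ 1, 3^8 ≡ 1² = 1. Since 12 = 8 + 4, 3^12 ≡ 1·1: 1·1 = 1. So 3^12 ≡ 1 (mod 20).
So h(1) = h(3) = 1 while 1 ≠ 3, so h is not injective, hence not bijective.
Since h is not bijective, we determine |image(h)|. Computing x^12 mod 20 for each x (by repeated squaring, reducing mod 20 at every step), the values h(0), h(1), …, h(19) are: 0, 1, 16, 1, 16, 5, 16, 1, 16, 1, 0, 1, 16, 1, 16, 5, 16, 1, 16, 1.
The distinct values are {0, 1, 5, 16}; there are 4 of them.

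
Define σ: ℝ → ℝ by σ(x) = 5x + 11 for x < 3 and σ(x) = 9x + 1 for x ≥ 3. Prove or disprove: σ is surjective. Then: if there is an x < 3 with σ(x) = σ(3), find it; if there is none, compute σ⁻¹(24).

Both pieces are strictly increasing (slopes 5 and 9), so each is injective on its own interval.
The left piece maps (−∞, 3) onto (−∞, 26); the right piece maps [3, ∞) onto [28, ∞).
The union (−∞, 26) ∪ [28, ∞) omits the interval between 26 and 28; in particular 26 has no preimage. So σ is not surjective.
Because the two images are disjoint, no x < 3 has σ(x) = σ(3), so we compute σ⁻¹(24): 24 lies in (−∞, 26), so solve 5x + 11 = 24: x = (24 − 11)/5 = 13/5.

13/5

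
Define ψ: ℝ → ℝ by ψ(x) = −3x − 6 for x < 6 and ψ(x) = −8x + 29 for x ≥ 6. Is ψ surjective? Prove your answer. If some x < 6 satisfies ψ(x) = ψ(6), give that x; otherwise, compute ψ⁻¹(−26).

13/3

Both pieces are strictly decreasing (slopes −3 and −8), so each is injective on its own interval.
The left piece maps (−∞, 6) onto (−24, ∞); the right piece maps [6, ∞) onto (−∞, −19].
The union (−24, ∞) ∪ (−∞, −19] covers ℝ, so ψ is surjective.
For the follow-up: the images overlap, so an x < 6 with ψ(x) = ψ(6) exists. ψ(6) = −19; solving −3x − 6 = −19 for x < 6 gives x = (−19 + 6)/(−3) = 13/3.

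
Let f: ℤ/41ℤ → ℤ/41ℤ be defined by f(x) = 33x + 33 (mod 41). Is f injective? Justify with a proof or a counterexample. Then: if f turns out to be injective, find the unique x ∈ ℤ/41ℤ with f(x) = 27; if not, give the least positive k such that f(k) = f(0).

Suppose f(u) = f(v) in ℤ/41ℤ. Then 33u + 33 ≡ 33v + 33 (mod 41), thus 33(u − v) ≡ 0 (mod 41).
Since gcd(33, 41) = 1, 33 is invertible modulo 41, hence u − v ≡ 0 (mod 41), i.e. u = v.
Thus f is injective.
We now compute 33⁻¹ mod 41 explicitly. Euclid's algorithm: 41 = 1·33 + 8, 33 = 4·8 + 1; back-substituting gives 1 = 5·33 − 4·41, so 33⁻¹ ≡ 5 (mod 41).
Since f is injective, we compute f⁻¹(27): solve 33x + 33 ≡ 27 (mod 41), i.e. 33x ≡ 35 (mod 41).
Multiplying by 33⁻¹ = 5 gives x ≡ 5·35 = 175 = 4·41 + 11 ≡ 11 (mod 41).
Check: f(11) = 33·11 + 33 = 396 = 9·41 + 27 ≡ 27 (mod 41).

11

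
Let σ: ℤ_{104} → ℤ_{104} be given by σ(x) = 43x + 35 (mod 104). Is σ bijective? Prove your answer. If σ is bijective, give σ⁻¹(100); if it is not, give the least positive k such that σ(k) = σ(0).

By definition, σ is injective if σ(x_1) = σ(x_2) implies x_1 = x_2.
If σ(x_1) = σ(x_2), then 43x_1 ≡ 43x_2 (mod 104). Because gcd(43, 104) = 1, we may cancel 43 to get x_1 ≡ x_2 (mod 104).
We now compute 43⁻¹ mod 104 explicitly. Euclid's algorithm: 104 = 2·43 + 18, 43 = 2·18 + 7, 18 = 2·7 + 4, 7 = 1·4 + 3, 4 = 1·3 + 1; back-substituting gives 1 = 75·43 − 31·104, so 43⁻¹ ≡ 75 (mod 104).
For any y ∈ ℤ_{104}, x = 75(y − 35) mod 104 satisfies σ(x) = 43·75(y − 35) + 35 ≡ y (since 43·75 ≡ 1 mod 104). So every y has a preimage.
Thus σ is bijective.
Since σ is bijective, we find σ⁻¹(100): we need 43x ≡ 100 − 35 ≡ 65 (mod 104). Using 43⁻¹ = 75: x ≡ 75·65 = 4875 = 46·104 + 91, so x = 91.
Check: σ(91) = 43·91 + 35 = 3948 = 37·104 + 100 ≡ 100 (mod 104).

91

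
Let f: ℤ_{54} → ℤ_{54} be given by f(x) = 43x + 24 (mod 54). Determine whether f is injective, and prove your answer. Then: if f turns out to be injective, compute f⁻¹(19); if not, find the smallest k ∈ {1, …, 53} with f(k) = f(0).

25

Suppose f(s) = f(t) in ℤ_{54}. Then 43s + 24 ≡ 43t + 24 (mod 54), thus 43(s − t) ≡ 0 (mod 54).
Since gcd(43, 54) = 1, 43 is invertible modulo 54, hence s − t ≡ 0 (mod 54), i.e. s = t.
Thus f is injective.
We now compute 43⁻¹ mod 54 explicitly. Euclid's algorithm: 54 = 1·43 + 11, 43 = 3·11 + 10, 11 = 1·10 + 1; back-substituting gives 1 = 49·43 − 39·54, so 43⁻¹ ≡ 49 (mod 54).
Since f is injective, we find f⁻¹(19): we need 43x ≡ 19 − 24 ≡ 49 (mod 54). Using 43⁻¹ = 49: x ≡ 49·49 = 2401 = 44·54 + 25, so x = 25.
Check: f(25) = 43·25 + 24 = 1099 = 20·54 + 19 ≡ 19 (mod 54).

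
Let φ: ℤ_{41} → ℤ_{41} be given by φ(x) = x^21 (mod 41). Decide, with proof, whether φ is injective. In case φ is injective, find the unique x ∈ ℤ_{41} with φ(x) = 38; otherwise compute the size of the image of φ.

3

Since 41 is prime, the nonzero elements of ℤ_{41} form a cyclic group of order 40.
As gcd(21, 40) = 1, raising to the 21st power is a bijection on this group: if u^21 ≡ v^21 then (uv^{−1})^21 = 1, and the only element of order dividing gcd(21, 40) = 1 is 1, so u = v.
With φ(0) = 0 this makes φ injective on all of ℤ_{41}, hence bijective (finite equal-size domain and codomain). In particular φ is injective.
Since φ is injective, we find the preimage of 38. The inverse of x ↦ x^21 on (ℤ_{41})^× is x ↦ x^21, because 21·21 = 441 = 11·40 + 1 ≡ 1 (mod 40) and x^{40} = 1 for x ≠ 0 (Fermat). So φ⁻¹(38) = 38^21 mod 41.
Repeated squaring mod 41: 38^1 ≡ 38, 38^2 ≡ 38² = 1444 ≡ 9, 38^4 ≡ 9² = 81 ≡ 40, 38^8 ≡ 40² = 1600 ≡ 1, 38^16 ≡ 1² = 1. Since 21 = 16 + 4 + 1, 38^21 ≡ 1·40·38: 1·40 = 40, then 40·38 = 1520 ≡ 3. So 38^21 ≡ 3 (mod 41).
Hence φ⁻¹(38) = 3.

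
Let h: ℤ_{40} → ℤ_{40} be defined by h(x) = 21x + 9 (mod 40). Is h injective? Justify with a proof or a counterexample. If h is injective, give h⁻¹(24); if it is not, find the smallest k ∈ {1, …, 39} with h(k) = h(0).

By definition, h is injective if h(u) = h(v) implies u = v.
Suppose h(u) = h(v) in ℤ_{40}. Then 21u + 9 ≡ 21v + 9 (mod 40), hence 21(u − v) ≡ 0 (mod 40).
Since gcd(21, 40) = 1, 21 is invertible modulo 40, so u − v ≡ 0 (mod 40), i.e. u = v.
Therefore h is injective.
We now compute 21⁻¹ mod 40 explicitly. Euclid's algorithm: 40 = 1·21 + 19, 21 = 1·19 + 2, 19 = 9·2 + 1; back-substituting gives 1 = 21·21 − 11·40, so 21⁻¹ ≡ 21 (mod 40).
Since h is injective, we find h⁻¹(24): we need 21x ≡ 24 − 9 ≡ 15 (mod 40). Using 21⁻¹ = 21: x ≡ 21·15 = 315 = 7·40 + 35, so x = 35.
Check: h(35) = 21·35 + 9 = 744 = 18·40 + 24 ≡ 24 (mod 40).

35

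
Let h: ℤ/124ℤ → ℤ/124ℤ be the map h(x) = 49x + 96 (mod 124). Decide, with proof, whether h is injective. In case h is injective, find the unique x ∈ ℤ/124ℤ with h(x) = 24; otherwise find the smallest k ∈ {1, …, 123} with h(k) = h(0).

120

Suppose h(a) = h(b) in ℤ/124ℤ. Then 49a + 96 ≡ 49b + 96 (mod 124), therefore 49(a − b) ≡ 0 (mod 124).
Since gcd(49, 124) = 1, 49 is invertible modulo 124, therefore a − b ≡ 0 (mod 124), i.e. a = b.
So h is injective.
We now compute 49⁻¹ mod 124 explicitly. Euclid's algorithm: 124 = 2·49 + 26, 49 = 1·26 + 23, 26 = 1·23 + 3, 23 = 7·3 + 2, 3 = 1·2 + 1; back-substituting gives 1 = 81·49 − 32·124, so 49⁻¹ ≡ 81 (mod 124).
Since h is injective, we find h⁻¹(24): we need 49x ≡ 24 − 96 ≡ 52 (mod 124). Using 49⁻¹ = 81: x ≡ 81·52 = 4212 = 33·124 + 120, so x = 120.
Check: h(120) = 49·120 + 96 = 5976 = 48·124 + 24 ≡ 24 (mod 124).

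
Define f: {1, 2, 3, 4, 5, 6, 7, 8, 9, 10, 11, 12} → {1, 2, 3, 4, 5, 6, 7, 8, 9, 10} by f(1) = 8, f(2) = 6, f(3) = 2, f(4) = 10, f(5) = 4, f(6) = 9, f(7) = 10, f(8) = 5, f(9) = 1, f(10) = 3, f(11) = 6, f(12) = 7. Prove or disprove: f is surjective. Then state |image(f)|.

Every element of the codomain has a preimage: 1 = f(9), 2 = f(3), 3 = f(10), 4 = f(5), 5 = f(8), 6 = f(2), 7 = f(12), 8 = f(1), 9 = f(6), 10 = f(4).
So f is surjective.
The image of f is {1, 2, 3, 4, 5, 6, 7, 8, 9, 10}, which has 10 elements.

10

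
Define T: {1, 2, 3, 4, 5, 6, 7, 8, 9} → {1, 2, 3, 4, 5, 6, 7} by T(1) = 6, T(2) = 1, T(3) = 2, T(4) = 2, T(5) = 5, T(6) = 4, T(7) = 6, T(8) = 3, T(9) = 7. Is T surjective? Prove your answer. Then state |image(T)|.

Every element of the codomain has a preimage: 1 = T(2), 2 = T(3), 3 = T(8), 4 = T(6), 5 = T(5), 6 = T(1), 7 = T(9).
Hence T is surjective.
The image of T is {1, 2, 3, 4, 5, 6, 7}, which has 7 elements.

7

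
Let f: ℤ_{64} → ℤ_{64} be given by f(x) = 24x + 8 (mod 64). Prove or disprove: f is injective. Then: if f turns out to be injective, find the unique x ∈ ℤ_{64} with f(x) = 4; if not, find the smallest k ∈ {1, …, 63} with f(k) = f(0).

Recall: f is injective if f(a) = f(b) implies a = b.
We have gcd(24, 64) = 8 > 1. Taking a = 0 and b = 8: f(0) = 8 and f(8) = 24·8 + 8 = 200 ≡ 8 (mod 64).
So f(0) = f(8) while 0 ≠ 8, so f is not injective.
Since f is not injective, we find the least positive k with f(k) = f(0): this means 24k ≡ 0 (mod 64), i.e. 64 ∣ 24k. Since gcd(24, 64) = 8, dividing through by 8 this holds exactly when 8 ∣ 3k, and as gcd(3, 8) = 1, exactly when 8 ∣ k.
The smallest positive such k is 8.

8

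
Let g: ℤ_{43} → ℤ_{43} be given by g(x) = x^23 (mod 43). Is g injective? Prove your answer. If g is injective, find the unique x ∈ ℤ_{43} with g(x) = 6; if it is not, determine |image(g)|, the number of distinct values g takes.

Since 43 is prime, the nonzero elements of ℤ_{43} form a cyclic group of order 42.
As gcd(23, 42) = 1, raising to the 23rd power is a bijection on this group: if s^23 ≡ t^23 then (st^{−1})^23 = 1, and the only element of order dividing gcd(23, 42) = 1 is 1, so s = t.
With g(0) = 0 this makes g injective on all of ℤ_{43}, hence bijective (finite equal-size domain and codomain). In particular g is injective.
Since g is injective, we find the preimage of 6. The inverse of x ↦ x^23 on (ℤ_{43})^× is x ↦ x^11, because 23·11 = 253 = 6·42 + 1 ≡ 1 (mod 42) and x^{42} = 1 for x ≠ 0 (Fermat). So g⁻¹(6) = 6^11 mod 43.
Repeated squaring mod 43: 6^1 ≡ 6, 6^2 ≡ 6² = 36, 6^4 ≡ 36² = 1296 ≡ 6, 6^8 ≡ 6² = 36. Since 11 = 8 + 2 + 1, 6^11 ≡ 36·36·6: 36·36 = 1296 ≡ 6, then 6·6 = 36. So 6^11 ≡ 36 (mod 43).
Hence g⁻¹(6) = 36.

36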